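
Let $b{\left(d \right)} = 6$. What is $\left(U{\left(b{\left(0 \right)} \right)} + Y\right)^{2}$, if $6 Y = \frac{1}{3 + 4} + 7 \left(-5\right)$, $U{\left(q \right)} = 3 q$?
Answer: $\frac{65536}{441} \approx 148.61$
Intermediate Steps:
$Y = - \frac{122}{21}$ ($Y = \frac{\frac{1}{3 + 4} + 7 \left(-5\right)}{6} = \frac{\frac{1}{7} - 35}{6} = \frac{1}{6} \left(- \frac{244}{7}\right) = - \frac{122}{21} \approx -5.8095$)
$\left(U{\left(b{\left(0 \right)} \right)} + Y\right)^{2} = \left(3 \cdot 6 - \frac{122}{21}\right)^{2} = \left(18 - \frac{122}{21}\right)^{2} = \left(\frac{256}{21}\right)^{2} = \frac{65536}{441}$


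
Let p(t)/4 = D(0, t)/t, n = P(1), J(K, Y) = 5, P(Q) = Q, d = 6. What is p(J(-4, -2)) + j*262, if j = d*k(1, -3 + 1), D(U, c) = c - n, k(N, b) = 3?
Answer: 23596/5 ≈ 4719.2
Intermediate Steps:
n = 1
D(U, c) = -1 + c (D(U, c) = c - 1*1 = c - 1 = -1 + c)
j = 18 (j = 6*3 = 18)
p(t) = 4*(-1 + t)/t (p(t) = 4*((-1 + t)/t) = 4*(-1 + t)/t)
p(J(-4, -2)) + j*262 = (4 - 4/5) + 18*262 = (4 - 4*⅕) + 4716 = (4 - ⅘) + 4716 = 16/5 + 4716 = 23596/5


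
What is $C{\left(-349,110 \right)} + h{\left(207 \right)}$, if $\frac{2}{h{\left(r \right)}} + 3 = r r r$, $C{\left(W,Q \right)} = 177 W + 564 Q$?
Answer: $\frac{1184110291}{4434870} \approx 267.0$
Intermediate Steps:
$h{\left(r \right)} = \frac{2}{-3 + r^{3}}$ ($h{\left(r \right)} = \frac{2}{-3 + r r r} = \frac{2}{-3 + r^{2} r} = \frac{2}{-3 + r^{3}}$)
$C{\left(-349,110 \right)} + h{\left(207 \right)} = \left(177 \left(-349\right) + 564 \cdot 110\right) + \frac{2}{-3 + 207^{3}} = \left(-61773 + 62040\right) + \frac{2}{-3 + 8869743} = 267 + \frac{2}{8869740} = 267 + 2 \cdot \frac{1}{8869740} = 267 + \frac{1}{4434870} = \frac{1184110291}{4434870}$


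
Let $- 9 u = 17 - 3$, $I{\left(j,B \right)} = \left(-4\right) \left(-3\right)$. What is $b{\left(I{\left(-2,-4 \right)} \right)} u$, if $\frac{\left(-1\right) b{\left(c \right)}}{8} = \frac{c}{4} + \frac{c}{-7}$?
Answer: $16$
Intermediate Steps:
$I{\left(j,B \right)} = 12$
$u = - \frac{14}{9}$ ($u = - \frac{17 - 3}{9} = \left(- \frac{1}{9}\right) 14 = - \frac{14}{9} \approx -1.5556$)
$b{\left(c \right)} = - \frac{6 c}{7}$ ($b{\left(c \right)} = - 8 \left(\frac{c}{4} + \frac{c}{-7}\right) = - 8 \left(c \frac{1}{4} + c \left(- \frac{1}{7}\right)\right) = - 8 \left(\frac{c}{4} - \frac{c}{7}\right) = - 8 \frac{3 c}{28} = - \frac{6 c}{7}$)
$b{\left(I{\left(-2,-4 \right)} \right)} u = \left(- \frac{6}{7}\right) 12 \left(- \frac{14}{9}\right) = \left(- \frac{72}{7}\right) \left(- \frac{14}{9}\right) = 16$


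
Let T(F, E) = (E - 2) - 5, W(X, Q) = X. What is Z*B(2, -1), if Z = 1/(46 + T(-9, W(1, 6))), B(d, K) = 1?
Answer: 1/40 ≈ 0.025000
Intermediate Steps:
T(F, E) = -7 + E (T(F, E) = (-2 + E) - 5 = -7 + E)
Z = 1/40 (Z = 1/(46 + (-7 + 1)) = 1/(46 - 6) = 1/40 ≈ 0.025000)
Z*B(2, -1) = (1/40)*1 = 1/40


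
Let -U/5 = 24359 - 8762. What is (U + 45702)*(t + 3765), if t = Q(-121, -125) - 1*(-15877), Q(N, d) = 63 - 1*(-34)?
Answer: -637234137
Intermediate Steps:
Q(N, d) = 97 (Q(N, d) = 63 + 34 = 97)
t = 15974 (t = 97 - 1*(-15877) = 97 + 15877 = 15974)
U = -77985 (U = -5*(24359 - 8762) = -5*15597 = -77985)
(U + 45702)*(t + 3765) = (-77985 + 45702)*(15974 + 3765) = -32283*19739 = -637234137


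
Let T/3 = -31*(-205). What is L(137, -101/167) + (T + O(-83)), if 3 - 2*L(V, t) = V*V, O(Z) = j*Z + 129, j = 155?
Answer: -3054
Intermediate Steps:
T = 19065 (T = 3*(-31*(-205)) = 3*6355 = 19065)
O(Z) = 129 + 155*Z (O(Z) = 155*Z + 129 = 129 + 155*Z)
L(V, t) = 3/2 - V**2/2 (L(V, t) = 3/2 - V*V/2 = 3/2 - V**2/2)
L(137, -101/167) + (T + O(-83)) = (3/2 - 1/2*137**2) + (19065 + (129 + 155*(-83))) = (3/2 - 1/2*18769) + (19065 + (129 - 12865)) = (3/2 - 18769/2) + (19065 - 12736) = -9383 + 6329 = -3054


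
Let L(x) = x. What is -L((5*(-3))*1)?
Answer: 15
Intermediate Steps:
-L((5*(-3))*1) = -5*(-3) = -(-15) = -1*(-15) = 15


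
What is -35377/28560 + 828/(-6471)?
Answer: -1650799/1207920 ≈ -1.3666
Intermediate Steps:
-35377/28560 + 828/(-6471) = -35377*1/28560 + 828*(-1/6471) = -2081/1680 - 92/719 = -1650799/1207920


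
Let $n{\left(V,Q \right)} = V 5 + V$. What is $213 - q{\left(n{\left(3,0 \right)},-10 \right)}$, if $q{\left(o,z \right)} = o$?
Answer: $195$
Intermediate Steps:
$n{\left(V,Q \right)} = 6 V$ ($n{\left(V,Q \right)} = 5 V + V = 6 V$)
$213 - q{\left(n{\left(3,0 \right)},-10 \right)} = 213 - 6 \cdot 3 = 213 - 18 = 195$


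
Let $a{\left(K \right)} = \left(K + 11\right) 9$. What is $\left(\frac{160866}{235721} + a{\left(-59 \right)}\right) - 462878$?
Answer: $- \frac{109211735644}{235721} \approx -4.6331 \cdot 10^{5}$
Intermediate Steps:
$a{\left(K \right)} = 99 + 9 K$ ($a{\left(K \right)} = \left(11 + K\right) 9 = 99 + 9 K$)
$\left(\frac{160866}{235721} + a{\left(-59 \right)}\right) - 462878 = \left(\frac{160866}{235721} + \left(99 + 9 \left(-59\right)\right)\right) - 462878 = \left(160866 \cdot \frac{1}{235721} + \left(99 - 531\right)\right) - 462878 = \left(\frac{160866}{235721} - 432\right) - 462878 = - \frac{101670606}{235721} - 462878 = - \frac{109211735644}{235721}$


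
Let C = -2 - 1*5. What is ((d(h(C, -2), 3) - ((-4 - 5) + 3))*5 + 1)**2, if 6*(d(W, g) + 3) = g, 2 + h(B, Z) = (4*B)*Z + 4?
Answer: 1369/4 ≈ 342.25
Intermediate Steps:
C = -7 (C = -2 - 5 = -7)
h(B, Z) = 2 + 4*B*Z (h(B, Z) = -2 + ((4*B)*Z + 4) = -2 + (4*B*Z + 4) = -2 + (4 + 4*B*Z) = 2 + 4*B*Z)
d(W, g) = -3 + g/6
((d(h(C, -2), 3) - ((-4 - 5) + 3))*5 + 1)**2 = (((-3 + (1/6)*3) - ((-4 - 5) + 3))*5 + 1)**2 = (((-3 + 1/2) - (-9 + 3))*5 + 1)**2 = ((-5/2 - 1*(-6))*5 + 1)**2 = ((-5/2 + 6)*5 + 1)**2 = ((7/2)*5 + 1)**2 = (35/2 + 1)**2 = (37/2)**2 = 1369/4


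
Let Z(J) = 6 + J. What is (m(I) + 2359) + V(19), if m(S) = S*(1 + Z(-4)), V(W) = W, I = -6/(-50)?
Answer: 59459/25 ≈ 2378.4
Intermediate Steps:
I = 3/25 (I = -6*(-1/50) = 3/25 ≈ 0.12000)
m(S) = 3*S (m(S) = S*(1 + (6 - 4)) = S*(1 + 2) = S*3 = 3*S)
(m(I) + 2359) + V(19) = (3*(3/25) + 2359) + 19 = (9/25 + 2359) + 19 = 58984/25 + 19 = 59459/25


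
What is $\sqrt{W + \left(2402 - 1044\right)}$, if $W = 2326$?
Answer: $2 \sqrt{921} \approx 60.696$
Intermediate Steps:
$\sqrt{W + \left(2402 - 1044\right)} = \sqrt{2326 + \left(2402 - 1044\right)} = \sqrt{2326 + 1358} = \sqrt{3684} = 2 \sqrt{921}$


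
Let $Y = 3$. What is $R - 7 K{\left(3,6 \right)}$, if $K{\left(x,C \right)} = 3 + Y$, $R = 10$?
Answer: $-32$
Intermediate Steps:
$K{\left(x,C \right)} = 6$ ($K{\left(x,C \right)} = 3 + 3 = 6$)
$R - 7 K{\left(3,6 \right)} = 10 - 42 = -32$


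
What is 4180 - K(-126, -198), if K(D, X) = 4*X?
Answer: 4972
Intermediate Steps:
4180 - K(-126, -198) = 4180 - 4*(-198) = 4180 - 1*(-792) = 4180 + 792 = 4972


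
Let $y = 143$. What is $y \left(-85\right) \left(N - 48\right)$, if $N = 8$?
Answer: $486200$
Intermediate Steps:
$y \left(-85\right) \left(N - 48\right) = 143 \left(-85\right) \left(8 - 48\right) = - 12155 \left(8 - 48\right) = \left(-12155\right) \left(-40\right) = 486200$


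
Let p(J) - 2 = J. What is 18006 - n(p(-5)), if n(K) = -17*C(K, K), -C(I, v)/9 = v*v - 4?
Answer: 17241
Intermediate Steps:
C(I, v) = 36 - 9*v**2 (C(I, v) = -9*(v*v - 4) = -9*(v**2 - 4) = -9*(-4 + v**2) = 36 - 9*v**2)
p(J) = 2 + J
n(K) = -612 + 153*K**2 (n(K) = -17*(36 - 9*K**2) = -612 + 153*K**2)
18006 - n(p(-5)) = 18006 - (-612 + 153*(2 - 5)**2) = 18006 - (-612 + 153*(-3)**2) = 18006 - (-612 + 153*9) = 18006 - (-612 + 1377) = 18006 - 1*765 = 18006 - 765 = 17241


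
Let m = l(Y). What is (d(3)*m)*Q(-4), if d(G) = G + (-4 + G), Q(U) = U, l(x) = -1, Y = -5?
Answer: 8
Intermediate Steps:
d(G) = -4 + 2*G
m = -1
(d(3)*m)*Q(-4) = ((-4 + 2*3)*(-1))*(-4) = ((-4 + 6)*(-1))*(-4) = (2*(-1))*(-4) = -2*(-4) = 8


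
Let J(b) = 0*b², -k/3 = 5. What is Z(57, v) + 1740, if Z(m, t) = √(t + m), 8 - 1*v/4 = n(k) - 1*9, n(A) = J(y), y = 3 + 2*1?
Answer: 1740 + 5*√5 ≈ 1751.2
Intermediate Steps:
k = -15 (k = -3*5 = -15)
y = 5 (y = 3 + 2 = 5)
J(b) = 0
n(A) = 0
v = 68 (v = 32 - 4*(0 - 1*9) = 32 - 4*(0 - 9) = 32 - 4*(-9) = 32 + 36 = 68)
Z(m, t) = √(m + t)
Z(57, v) + 1740 = √(57 + 68) + 1740 = √125 + 1740 = 5*√5 + 1740 = 1740 + 5*√5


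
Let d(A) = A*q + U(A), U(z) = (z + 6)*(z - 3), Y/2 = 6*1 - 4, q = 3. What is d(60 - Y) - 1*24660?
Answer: -21206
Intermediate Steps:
Y = 4 (Y = 2*(6*1 - 4) = 2*(6 - 4) = 2*2 = 4)
U(z) = (-3 + z)*(6 + z) (U(z) = (6 + z)*(-3 + z) = (-3 + z)*(6 + z))
d(A) = -18 + A² + 6*A (d(A) = A*3 + (-18 + A² + 3*A) = 3*A + (-18 + A² + 3*A) = -18 + A² + 6*A)
d(60 - Y) - 1*24660 = (-18 + (60 - 1*4)² + 6*(60 - 1*4)) - 1*24660 = (-18 + (60 - 4)² + 6*(60 - 4)) - 24660 = (-18 + 56² + 6*56) - 24660 = (-18 + 3136 + 336) - 24660 = 3454 - 24660 = -21206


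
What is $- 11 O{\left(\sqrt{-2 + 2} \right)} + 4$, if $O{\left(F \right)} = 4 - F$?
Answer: $-40$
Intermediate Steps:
$- 11 O{\left(\sqrt{-2 + 2} \right)} + 4 = - 11 \left(4 - \sqrt{-2 + 2}\right) + 4 = - 11 \left(4 - \sqrt{0}\right) + 4 = - 11 \left(4 - 0\right) + 4 = - 11 \left(4 + 0\right) + 4 = \left(-11\right) 4 + 4 = -44 + 4 = -40$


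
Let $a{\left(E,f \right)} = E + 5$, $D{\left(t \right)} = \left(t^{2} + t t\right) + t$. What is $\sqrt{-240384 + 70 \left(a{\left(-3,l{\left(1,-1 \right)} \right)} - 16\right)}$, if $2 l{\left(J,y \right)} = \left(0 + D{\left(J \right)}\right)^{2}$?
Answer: $2 i \sqrt{60341} \approx 491.29 i$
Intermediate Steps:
$D{\left(t \right)} = t + 2 t^{2}$ ($D{\left(t \right)} = \left(t^{2} + t^{2}\right) + t = 2 t^{2} + t = t + 2 t^{2}$)
$l{\left(J,y \right)} = \frac{J^{2} \left(1 + 2 J\right)^{2}}{2}$ ($l{\left(J,y \right)} = \frac{\left(0 + J \left(1 + 2 J\right)\right)^{2}}{2} = \frac{\left(J \left(1 + 2 J\right)\right)^{2}}{2} = \frac{J^{2} \left(1 + 2 J\right)^{2}}{2}$)
$a{\left(E,f \right)} = 5 + E$
$\sqrt{-240384 + 70 \left(a{\left(-3,l{\left(1,-1 \right)} \right)} - 16\right)} = \sqrt{-240384 + 70 \left(\left(5 - 3\right) - 16\right)} = \sqrt{-240384 + 70 \left(2 - 16\right)} = \sqrt{-240384 + 70 \left(-14\right)} = \sqrt{-240384 - 980} = \sqrt{-241364} = 2 i \sqrt{60341}$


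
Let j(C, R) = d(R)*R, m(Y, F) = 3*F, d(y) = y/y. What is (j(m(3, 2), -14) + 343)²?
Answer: 108241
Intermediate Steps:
d(y) = 1
j(C, R) = R (j(C, R) = 1*R = R)
(j(m(3, 2), -14) + 343)² = (-14 + 343)² = 329² = 108241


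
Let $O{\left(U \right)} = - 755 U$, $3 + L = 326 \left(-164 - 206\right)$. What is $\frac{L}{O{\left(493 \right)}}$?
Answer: $\frac{120623}{372215} \approx 0.32407$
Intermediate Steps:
$L = -120623$ ($L = -3 + 326 \left(-164 - 206\right) = -3 + 326 \left(-370\right) = -3 - 120620 = -120623$)
$\frac{L}{O{\left(493 \right)}} = - \frac{120623}{\left(-755\right) 493} = - \frac{120623}{-372215} = \left(-120623\right) \left(- \frac{1}{372215}\right) = \frac{120623}{372215}$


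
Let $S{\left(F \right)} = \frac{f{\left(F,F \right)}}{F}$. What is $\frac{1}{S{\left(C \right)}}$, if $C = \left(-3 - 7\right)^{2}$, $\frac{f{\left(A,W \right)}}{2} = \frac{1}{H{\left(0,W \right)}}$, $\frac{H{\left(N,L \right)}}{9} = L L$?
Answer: $4500000$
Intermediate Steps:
$H{\left(N,L \right)} = 9 L^{2}$ ($H{\left(N,L \right)} = 9 L L = 9 L^{2}$)
$f{\left(A,W \right)} = \frac{2}{9 W^{2}}$
$C = 100$ ($C = \left(-10\right)^{2} = 100$)
$S{\left(F \right)} = \frac{2}{9 F^{3}}$ ($S{\left(F \right)} = \frac{\frac{2}{9} \frac{1}{F^{2}}}{F} = \frac{2}{9 F^{3}}$)
$\frac{1}{S{\left(C \right)}} = \frac{1}{\frac{2}{9} \cdot \frac{1}{1000000}} = \frac{1}{\frac{1}{4500000}} = 4500000$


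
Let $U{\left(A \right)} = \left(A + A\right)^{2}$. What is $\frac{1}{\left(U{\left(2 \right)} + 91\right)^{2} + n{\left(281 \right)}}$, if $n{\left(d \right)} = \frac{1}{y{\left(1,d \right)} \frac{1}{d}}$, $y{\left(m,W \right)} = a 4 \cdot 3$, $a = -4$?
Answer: $\frac{48}{549271} \approx 8.7389 \cdot 10^{-5}$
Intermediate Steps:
$y{\left(m,W \right)} = -48$ ($y{\left(m,W \right)} = \left(-4\right) 4 \cdot 3 = \left(-16\right) 3 = -48$)
$U{\left(A \right)} = 4 A^{2}$ ($U{\left(A \right)} = \left(2 A\right)^{2} = 4 A^{2}$)
$n{\left(d \right)} = - \frac{d}{48}$ ($n{\left(d \right)} = \frac{1}{\left(-48\right) \frac{1}{d}} = - \frac{d}{48}$)
$\frac{1}{\left(U{\left(2 \right)} + 91\right)^{2} + n{\left(281 \right)}} = \frac{1}{\left(4 \cdot 2^{2} + 91\right)^{2} - \frac{281}{48}} = \frac{1}{\left(4 \cdot 4 + 91\right)^{2} - \frac{281}{48}} = \frac{1}{\left(16 + 91\right)^{2} - \frac{281}{48}} = \frac{1}{107^{2} - \frac{281}{48}} = \frac{1}{11449 - \frac{281}{48}} = \frac{1}{\frac{549271}{48}} = \frac{48}{549271}$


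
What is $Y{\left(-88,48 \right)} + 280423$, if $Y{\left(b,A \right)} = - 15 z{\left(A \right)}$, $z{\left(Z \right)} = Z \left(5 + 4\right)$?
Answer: $273943$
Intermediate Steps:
$z{\left(Z \right)} = 9 Z$ ($z{\left(Z \right)} = Z 9 = 9 Z$)
$Y{\left(b,A \right)} = - 135 A$ ($Y{\left(b,A \right)} = - 15 \cdot 9 A = - 135 A$)
$Y{\left(-88,48 \right)} + 280423 = \left(-135\right) 48 + 280423 = -6480 + 280423 = 273943$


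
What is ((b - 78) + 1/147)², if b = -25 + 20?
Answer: 148840000/21609 ≈ 6887.9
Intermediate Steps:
b = -5
((b - 78) + 1/147)² = ((-5 - 78) + 1/147)² = (-83 + 1/147)² = (-12200/147)² = 148840000/21609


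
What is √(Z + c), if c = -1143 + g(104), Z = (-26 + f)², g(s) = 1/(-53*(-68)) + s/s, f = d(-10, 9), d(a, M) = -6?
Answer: 7*I*√7819779/1802 ≈ 10.863*I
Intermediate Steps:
f = -6
g(s) = 3605/3604 (g(s) = -1/53*(-1/68) + 1 = 1/3604 + 1 = 3605/3604)
Z = 1024 (Z = (-26 - 6)² = (-32)² = 1024)
c = -4115767/3604 (c = -1143 + 3605/3604 = -4115767/3604 ≈ -1142.0)
√(Z + c) = √(1024 - 4115767/3604) = √(-425271/3604) = 7*I*√7819779/1802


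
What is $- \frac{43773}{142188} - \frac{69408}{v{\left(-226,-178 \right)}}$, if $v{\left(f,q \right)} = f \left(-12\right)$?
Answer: $- \frac{138718015}{5355748} \approx -25.901$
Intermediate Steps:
$v{\left(f,q \right)} = - 12 f$
$- \frac{43773}{142188} - \frac{69408}{v{\left(-226,-178 \right)}} = - \frac{43773}{142188} - \frac{69408}{\left(-12\right) \left(-226\right)} = \left(-43773\right) \frac{1}{142188} - \frac{69408}{2712} = - \frac{14591}{47396} - \frac{2892}{113} = - \frac{138718015}{5355748}$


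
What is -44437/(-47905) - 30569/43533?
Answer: 67152568/297921195 ≈ 0.22540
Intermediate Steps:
-44437/(-47905) - 30569/43533 = -44437*(-1/47905) - 30569*1/43533 = 44437/47905 - 4367/6219 = 67152568/297921195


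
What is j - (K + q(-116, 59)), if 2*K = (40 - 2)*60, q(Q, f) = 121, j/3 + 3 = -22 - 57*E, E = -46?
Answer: 6530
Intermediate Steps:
j = 7791 (j = -9 + 3*(-22 - 57*(-46)) = -9 + 3*(-22 + 2622) = -9 + 3*2600 = -9 + 7800 = 7791)
K = 1140 (K = ((40 - 2)*60)/2 = (38*60)/2 = (1/2)*2280 = 1140)
j - (K + q(-116, 59)) = 7791 - (1140 + 121) = 7791 - 1*1261 = 7791 - 1261 = 6530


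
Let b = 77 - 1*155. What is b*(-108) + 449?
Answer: 8873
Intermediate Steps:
b = -78 (b = 77 - 155 = -78)
b*(-108) + 449 = -78*(-108) + 449 = 8424 + 449 = 8873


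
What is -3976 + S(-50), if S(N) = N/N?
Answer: -3975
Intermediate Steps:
S(N) = 1
-3976 + S(-50) = -3976 + 1 = -3975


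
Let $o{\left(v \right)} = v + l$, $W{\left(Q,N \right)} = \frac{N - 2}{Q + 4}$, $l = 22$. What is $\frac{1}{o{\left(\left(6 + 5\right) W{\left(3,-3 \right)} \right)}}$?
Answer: $\frac{7}{99} \approx 0.070707$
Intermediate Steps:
$W{\left(Q,N \right)} = \frac{-2 + N}{4 + Q}$
$o{\left(v \right)} = 22 + v$ ($o{\left(v \right)} = v + 22 = 22 + v$)
$\frac{1}{o{\left(\left(6 + 5\right) W{\left(3,-3 \right)} \right)}} = \frac{1}{22 + \left(6 + 5\right) \frac{-2 - 3}{4 + 3}} = \frac{1}{22 + 11 \cdot \frac{1}{7} \left(-5\right)} = \frac{1}{22 + 11 \left(- \frac{5}{7}\right)} = \frac{1}{22 - \frac{55}{7}} = \frac{1}{\frac{99}{7}} = \frac{7}{99}$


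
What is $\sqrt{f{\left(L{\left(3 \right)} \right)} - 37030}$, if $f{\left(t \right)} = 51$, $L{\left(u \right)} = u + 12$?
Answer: $i \sqrt{36979} \approx 192.3 i$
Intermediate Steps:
$L{\left(u \right)} = 12 + u$
$\sqrt{f{\left(L{\left(3 \right)} \right)} - 37030} = \sqrt{51 - 37030} = \sqrt{-36979} = i \sqrt{36979}$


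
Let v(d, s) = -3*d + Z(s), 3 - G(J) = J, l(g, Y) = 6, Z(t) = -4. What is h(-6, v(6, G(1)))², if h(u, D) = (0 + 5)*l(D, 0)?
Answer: 900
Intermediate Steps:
G(J) = 3 - J
v(d, s) = -4 - 3*d (v(d, s) = -3*d - 4 = -4 - 3*d)
h(u, D) = 30 (h(u, D) = (0 + 5)*6 = 5*6 = 30)
h(-6, v(6, G(1)))² = 30² = 900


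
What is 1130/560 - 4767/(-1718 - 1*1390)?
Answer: 7359/2072 ≈ 3.5516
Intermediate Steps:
1130/560 - 4767/(-1718 - 1*1390) = 1130*(1/560) - 4767/(-1718 - 1390) = 113/56 - 4767/(-3108) = 113/56 - 4767*(-1/3108) = 113/56 + 227/148 = 7359/2072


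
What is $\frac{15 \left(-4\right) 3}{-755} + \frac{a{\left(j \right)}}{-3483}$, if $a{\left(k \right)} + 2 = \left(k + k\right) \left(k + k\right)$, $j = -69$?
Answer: $- \frac{2749954}{525933} \approx -5.2287$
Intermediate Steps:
$a{\left(k \right)} = -2 + 4 k^{2}$ ($a{\left(k \right)} = -2 + \left(k + k\right) \left(k + k\right) = -2 + 2 k 2 k = -2 + 4 k^{2}$)
$\frac{15 \left(-4\right) 3}{-755} + \frac{a{\left(j \right)}}{-3483} = \frac{15 \left(-4\right) 3}{-755} + \frac{-2 + 4 \left(-69\right)^{2}}{-3483} = \left(-60\right) 3 \left(- \frac{1}{755}\right) + \left(-2 + 4 \cdot 4761\right) \left(- \frac{1}{3483}\right) = \left(-180\right) \left(- \frac{1}{755}\right) + \left(-2 + 19044\right) \left(- \frac{1}{3483}\right) = \frac{36}{151} + 19042 \left(- \frac{1}{3483}\right) = \frac{36}{151} - \frac{19042}{3483} = - \frac{2749954}{525933}$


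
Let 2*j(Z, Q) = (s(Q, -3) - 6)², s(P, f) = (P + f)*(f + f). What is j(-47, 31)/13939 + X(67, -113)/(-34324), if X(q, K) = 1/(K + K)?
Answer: 117428870851/108127945336 ≈ 1.0860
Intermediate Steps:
s(P, f) = 2*f*(P + f) (s(P, f) = (P + f)*(2*f) = 2*f*(P + f))
j(Z, Q) = (12 - 6*Q)²/2 (j(Z, Q) = (2*(-3)*(Q - 3) - 6)²/2 = (2*(-3)*(-3 + Q) - 6)²/2 = ((18 - 6*Q) - 6)²/2 = (12 - 6*Q)²/2)
X(q, K) = 1/(2*K)
j(-47, 31)/13939 + X(67, -113)/(-34324) = (18*(-2 + 31)²)/13939 + ((½)/(-113))/(-34324) = (18*29²)*(1/13939) + ((½)*(-1/113))*(-1/34324) = (18*841)*(1/13939) - 1/226*(-1/34324) = 15138*(1/13939) + 1/7757224 = 15138/13939 + 1/7757224 = 117428870851/108127945336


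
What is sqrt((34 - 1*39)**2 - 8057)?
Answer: 4*I*sqrt(502) ≈ 89.621*I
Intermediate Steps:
sqrt((34 - 1*39)**2 - 8057) = sqrt((34 - 39)**2 - 8057) = sqrt((-5)**2 - 8057) = sqrt(25 - 8057) = sqrt(-8032) = 4*I*sqrt(502)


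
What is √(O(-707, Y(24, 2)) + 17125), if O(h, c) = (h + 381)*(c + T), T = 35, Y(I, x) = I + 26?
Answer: I*√10585 ≈ 102.88*I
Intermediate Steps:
Y(I, x) = 26 + I
O(h, c) = (35 + c)*(381 + h) (O(h, c) = (h + 381)*(c + 35) = (381 + h)*(35 + c) = (35 + c)*(381 + h))
√(O(-707, Y(24, 2)) + 17125) = √((13335 + 35*(-707) + 381*(26 + 24) + (26 + 24)*(-707)) + 17125) = √((13335 - 24745 + 381*50 + 50*(-707)) + 17125) = √((13335 - 24745 + 19050 - 35350) + 17125) = √(-27710 + 17125) = √(-10585) = I*√10585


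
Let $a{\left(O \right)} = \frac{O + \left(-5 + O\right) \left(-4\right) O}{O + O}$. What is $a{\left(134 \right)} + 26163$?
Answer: $\frac{51811}{2} \approx 25906.0$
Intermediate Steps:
$a{\left(O \right)} = \frac{O + O \left(20 - 4 O\right)}{2 O}$ ($a{\left(O \right)} = \frac{O + \left(20 - 4 O\right) O}{2 O} = \left(O + O \left(20 - 4 O\right)\right) \frac{1}{2 O} = \frac{O + O \left(20 - 4 O\right)}{2 O}$)
$a{\left(134 \right)} + 26163 = \left(\frac{21}{2} - 268\right) + 26163 = - \frac{515}{2} + 26163 = \frac{51811}{2}$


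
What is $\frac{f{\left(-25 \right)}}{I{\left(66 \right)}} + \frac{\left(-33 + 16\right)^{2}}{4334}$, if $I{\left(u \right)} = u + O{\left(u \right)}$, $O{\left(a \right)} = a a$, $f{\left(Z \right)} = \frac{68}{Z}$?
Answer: $\frac{1438829}{21778350} \approx 0.066067$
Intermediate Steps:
$O{\left(a \right)} = a^{2}$
$I{\left(u \right)} = u + u^{2}$
$\frac{f{\left(-25 \right)}}{I{\left(66 \right)}} + \frac{\left(-33 + 16\right)^{2}}{4334} = \frac{68 \frac{1}{-25}}{66 \left(1 + 66\right)} + \frac{\left(-33 + 16\right)^{2}}{4334} = \frac{68 \left(- \frac{1}{25}\right)}{66 \cdot 67} + \left(-17\right)^{2} \cdot \frac{1}{4334} = - \frac{68}{25 \cdot 4422} + 289 \cdot \frac{1}{4334} = \left(- \frac{68}{25}\right) \frac{1}{4422} + \frac{289}{4334} = - \frac{34}{55275} + \frac{289}{4334} = \frac{1438829}{21778350}$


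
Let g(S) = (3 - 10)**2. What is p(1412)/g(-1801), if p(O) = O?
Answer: 1412/49 ≈ 28.816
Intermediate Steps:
g(S) = 49 (g(S) = (-7)**2 = 49)
p(1412)/g(-1801) = 1412/49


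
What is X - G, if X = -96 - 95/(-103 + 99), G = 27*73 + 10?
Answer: -8213/4 ≈ -2053.3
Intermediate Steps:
G = 1981 (G = 1971 + 10 = 1981)
X = -289/4 (X = -96 - 95/(-4) = -96 - 95*(-1/4) = -96 + 95/4 = -289/4 ≈ -72.250)
X - G = -289/4 - 1*1981 = -289/4 - 1981 = -8213/4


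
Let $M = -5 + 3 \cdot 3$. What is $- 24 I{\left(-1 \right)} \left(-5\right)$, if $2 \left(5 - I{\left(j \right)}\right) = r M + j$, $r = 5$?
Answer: $-540$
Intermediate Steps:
$M = 4$ ($M = -5 + 9 = 4$)
$I{\left(j \right)} = -5 - \frac{j}{2}$ ($I{\left(j \right)} = 5 - \frac{5 \cdot 4 + j}{2} = 5 - \frac{20 + j}{2} = 5 - \left(10 + \frac{j}{2}\right) = -5 - \frac{j}{2}$)
$- 24 I{\left(-1 \right)} \left(-5\right) = - 24 \left(-5 - - \frac{1}{2}\right) \left(-5\right) = - 24 \left(-5 + \frac{1}{2}\right) \left(-5\right) = \left(-24\right) \left(- \frac{9}{2}\right) \left(-5\right) = 108 \left(-5\right) = -540$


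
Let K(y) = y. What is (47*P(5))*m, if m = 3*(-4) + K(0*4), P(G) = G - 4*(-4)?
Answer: -11844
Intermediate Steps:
P(G) = 16 + G (P(G) = G + 16 = 16 + G)
m = -12 (m = 3*(-4) + 0*4 = -12 + 0 = -12)
(47*P(5))*m = (47*(16 + 5))*(-12) = (47*21)*(-12) = 987*(-12) = -11844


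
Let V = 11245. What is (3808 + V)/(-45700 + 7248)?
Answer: -15053/38452 ≈ -0.39148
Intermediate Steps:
(3808 + V)/(-45700 + 7248) = (3808 + 11245)/(-45700 + 7248) = 15053/(-38452) = 15053*(-1/38452) = -15053/38452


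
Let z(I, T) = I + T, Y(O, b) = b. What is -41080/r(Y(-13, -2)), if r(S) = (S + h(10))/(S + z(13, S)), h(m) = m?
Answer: -46215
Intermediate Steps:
r(S) = (10 + S)/(13 + 2*S) (r(S) = (S + 10)/(S + (13 + S)) = (10 + S)/(13 + 2*S))
-41080/r(Y(-13, -2)) = -41080*(13 + 2*(-2))/(10 - 2) = -41080/(8/(13 - 4)) = -41080/(8/9) = -41080/((1/9)*8) = -41080/8/9 = -41080*9/8 = -46215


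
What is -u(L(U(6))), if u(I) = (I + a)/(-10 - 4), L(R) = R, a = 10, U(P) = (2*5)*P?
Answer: 5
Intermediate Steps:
U(P) = 10*P
u(I) = -5/7 - I/14 (u(I) = (I + 10)/(-10 - 4) = (10 + I)/(-14) = (10 + I)*(-1/14) = -5/7 - I/14)
-u(L(U(6))) = -(-5/7 - 5*6/7) = -(-5/7 - 1/14*60) = -(-5/7 - 30/7) = -1*(-5) = 5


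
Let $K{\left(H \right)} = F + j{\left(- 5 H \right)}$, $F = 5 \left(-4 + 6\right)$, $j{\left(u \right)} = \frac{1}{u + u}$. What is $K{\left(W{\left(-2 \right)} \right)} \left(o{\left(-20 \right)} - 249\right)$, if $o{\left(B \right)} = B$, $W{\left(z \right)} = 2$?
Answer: $- \frac{53531}{20} \approx -2676.6$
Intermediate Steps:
$j{\left(u \right)} = \frac{1}{2 u}$
$F = 10$ ($F = 5 \cdot 2 = 10$)
$K{\left(H \right)} = 10 - \frac{1}{10 H}$ ($K{\left(H \right)} = 10 + \frac{1}{2 \left(- 5 H\right)} = 10 + \frac{\left(- \frac{1}{5}\right) \frac{1}{H}}{2} = 10 - \frac{1}{10 H}$)
$K{\left(W{\left(-2 \right)} \right)} \left(o{\left(-20 \right)} - 249\right) = \left(10 - \frac{1}{10 \cdot 2}\right) \left(-20 - 249\right) = \left(10 - \frac{1}{20}\right) \left(-269\right) = \frac{199}{20} \left(-269\right) = - \frac{53531}{20}$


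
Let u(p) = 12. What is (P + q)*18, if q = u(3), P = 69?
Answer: 1458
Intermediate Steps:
q = 12
(P + q)*18 = (69 + 12)*18 = 81*18 = 1458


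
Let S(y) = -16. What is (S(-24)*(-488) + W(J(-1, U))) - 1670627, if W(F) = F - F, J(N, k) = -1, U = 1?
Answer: -1662819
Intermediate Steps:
W(F) = 0
(S(-24)*(-488) + W(J(-1, U))) - 1670627 = (-16*(-488) + 0) - 1670627 = (7808 + 0) - 1670627 = 7808 - 1670627 = -1662819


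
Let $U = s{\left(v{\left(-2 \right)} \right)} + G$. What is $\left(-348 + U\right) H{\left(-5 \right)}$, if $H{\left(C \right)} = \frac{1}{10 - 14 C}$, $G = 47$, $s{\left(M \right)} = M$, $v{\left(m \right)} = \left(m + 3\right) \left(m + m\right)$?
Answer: $- \frac{61}{16} \approx -3.8125$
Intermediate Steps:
$v{\left(m \right)} = 2 m \left(3 + m\right)$ ($v{\left(m \right)} = \left(3 + m\right) 2 m = 2 m \left(3 + m\right)$)
$U = 43$ ($U = 2 \left(-2\right) \left(3 - 2\right) + 47 = 2 \left(-2\right) 1 + 47 = -4 + 47 = 43$)
$\left(-348 + U\right) H{\left(-5 \right)} = \left(-348 + 43\right) \left(- \frac{1}{-10 + 14 \left(-5\right)}\right) = - 305 \left(- \frac{1}{-10 - 70}\right) = - 305 \left(- \frac{1}{-80}\right) = - 305 \left(\left(-1\right) \left(- \frac{1}{80}\right)\right) = \left(-305\right) \frac{1}{80} = - \frac{61}{16}$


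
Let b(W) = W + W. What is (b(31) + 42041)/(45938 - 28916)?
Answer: 42103/17022 ≈ 2.4734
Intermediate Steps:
b(W) = 2*W
(b(31) + 42041)/(45938 - 28916) = (2*31 + 42041)/(45938 - 28916) = (62 + 42041)/17022 = 42103*(1/17022) = 42103/17022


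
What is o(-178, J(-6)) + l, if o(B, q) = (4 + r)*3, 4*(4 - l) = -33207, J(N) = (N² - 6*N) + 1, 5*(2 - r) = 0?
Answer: 33295/4 ≈ 8323.8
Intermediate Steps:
r = 2 (r = 2 - ⅕*0 = 2 + 0 = 2)
J(N) = 1 + N² - 6*N
l = 33223/4 (l = 4 - ¼*(-33207) = 4 + 33207/4 = 33223/4 ≈ 8305.8)
o(B, q) = 18 (o(B, q) = (4 + 2)*3 = 6*3 = 18)
o(-178, J(-6)) + l = 18 + 33223/4 = 33295/4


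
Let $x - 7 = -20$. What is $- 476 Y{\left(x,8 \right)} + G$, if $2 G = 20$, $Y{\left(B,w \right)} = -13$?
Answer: $6198$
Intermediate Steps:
$x = -13$ ($x = 7 - 20 = -13$)
$G = 10$ ($G = \frac{1}{2} \cdot 20 = 10$)
$- 476 Y{\left(x,8 \right)} + G = \left(-476\right) \left(-13\right) + 10 = 6188 + 10 = 6198$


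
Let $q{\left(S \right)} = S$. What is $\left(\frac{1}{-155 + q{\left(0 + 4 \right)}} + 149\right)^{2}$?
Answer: $\frac{506160004}{22801} \approx 22199.0$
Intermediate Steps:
$\left(\frac{1}{-155 + q{\left(0 + 4 \right)}} + 149\right)^{2} = \left(\frac{1}{-155 + \left(0 + 4\right)} + 149\right)^{2} = \left(\frac{1}{-155 + 4} + 149\right)^{2} = \left(\frac{1}{-151} + 149\right)^{2} = \left(- \frac{1}{151} + 149\right)^{2} = \left(\frac{22498}{151}\right)^{2} = \frac{506160004}{22801}$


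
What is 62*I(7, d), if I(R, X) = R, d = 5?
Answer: 434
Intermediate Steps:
62*I(7, d) = 62*7 = 434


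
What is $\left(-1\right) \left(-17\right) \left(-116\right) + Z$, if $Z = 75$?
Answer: $-1897$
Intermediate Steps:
$\left(-1\right) \left(-17\right) \left(-116\right) + Z = \left(-1\right) \left(-17\right) \left(-116\right) + 75 = 17 \left(-116\right) + 75 = -1972 + 75 = -1897$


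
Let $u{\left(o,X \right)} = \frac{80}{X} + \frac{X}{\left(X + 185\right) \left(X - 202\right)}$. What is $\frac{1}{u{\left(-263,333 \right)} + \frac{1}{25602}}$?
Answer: $\frac{1302975387}{319472113} \approx 4.0785$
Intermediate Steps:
$u{\left(o,X \right)} = \frac{80}{X} + \frac{X}{\left(-202 + X\right) \left(185 + X\right)}$ ($u{\left(o,X \right)} = \frac{80}{X} + \frac{X}{\left(185 + X\right) \left(-202 + X\right)} = \frac{80}{X} + \frac{X}{\left(-202 + X\right) \left(185 + X\right)}$)
$\frac{1}{u{\left(-263,333 \right)} + \frac{1}{25602}} = \frac{1}{\frac{2989600 - 81 \cdot 333^{2} + 1360 \cdot 333}{333 \left(37370 - 333^{2} + 17 \cdot 333\right)} + \frac{1}{25602}} = \frac{1}{\frac{2989600 - 8982009 + 452880}{333 \left(37370 - 110889 + 5661\right)} + \frac{1}{25602}} = \frac{1}{\frac{1}{333} \frac{1}{-67858} \left(-5539529\right) + \frac{1}{25602}} = \frac{1}{\frac{1}{333} \left(- \frac{1}{67858}\right) \left(-5539529\right) + \frac{1}{25602}} = \frac{1}{\frac{149717}{610722} + \frac{1}{25602}} = \frac{1}{\frac{319472113}{1302975387}} = \frac{1302975387}{319472113}$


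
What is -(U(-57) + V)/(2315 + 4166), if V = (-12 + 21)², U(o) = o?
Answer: -24/6481 ≈ -0.0037031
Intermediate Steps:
V = 81 (V = 9² = 81)
-(U(-57) + V)/(2315 + 4166) = -(-57 + 81)/(2315 + 4166) = -24/6481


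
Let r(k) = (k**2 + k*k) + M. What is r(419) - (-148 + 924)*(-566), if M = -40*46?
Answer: 788498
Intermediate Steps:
M = -1840
r(k) = -1840 + 2*k**2 (r(k) = (k**2 + k*k) - 1840 = (k**2 + k**2) - 1840 = 2*k**2 - 1840 = -1840 + 2*k**2)
r(419) - (-148 + 924)*(-566) = (-1840 + 2*419**2) - (-148 + 924)*(-566) = (-1840 + 2*175561) - 776*(-566) = (-1840 + 351122) - 1*(-439216) = 349282 + 439216 = 788498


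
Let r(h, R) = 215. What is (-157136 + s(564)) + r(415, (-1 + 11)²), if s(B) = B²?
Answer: 161175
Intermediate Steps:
(-157136 + s(564)) + r(415, (-1 + 11)²) = (-157136 + 564²) + 215 = (-157136 + 318096) + 215 = 160960 + 215 = 161175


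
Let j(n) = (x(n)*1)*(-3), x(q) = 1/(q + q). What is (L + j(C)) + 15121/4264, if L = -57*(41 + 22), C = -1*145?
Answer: -2218044539/618280 ≈ -3587.4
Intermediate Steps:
C = -145
x(q) = 1/(2*q)
L = -3591 (L = -57*63 = -3591)
j(n) = -3/(2*n) (j(n) = ((1/(2*n))*1)*(-3) = (1/(2*n))*(-3) = -3/(2*n))
(L + j(C)) + 15121/4264 = (-3591 - 3/2/(-145)) + 15121/4264 = (-3591 - 3/2*(-1/145)) + 15121*(1/4264) = (-3591 + 3/290) + 15121/4264 = -1041387/290 + 15121/4264 = -2218044539/618280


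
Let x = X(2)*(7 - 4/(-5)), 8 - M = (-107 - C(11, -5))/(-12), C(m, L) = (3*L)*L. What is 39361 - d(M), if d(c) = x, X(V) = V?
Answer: 196727/5 ≈ 39345.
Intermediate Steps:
C(m, L) = 3*L²
M = -43/6 (M = 8 - (-107 - 3*(-5)²)/(-12) = 8 - (-107 - 3*25)*(-1)/12 = 8 - (-107 - 1*75)*(-1)/12 = 8 - (-107 - 75)*(-1)/12 = 8 - (-182)*(-1)/12 = 8 - 1*91/6 = 8 - 91/6 = -43/6 ≈ -7.1667)
x = 78/5 (x = 2*(7 - 4/(-5)) = 2*(7 - 4*(-⅕)) = 2*(7 + ⅘) = 2*(39/5) = 78/5 ≈ 15.600)
d(c) = 78/5
39361 - d(M) = 39361 - 1*78/5 = 39361 - 78/5 = 196727/5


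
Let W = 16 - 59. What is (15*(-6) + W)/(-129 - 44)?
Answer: 133/173 ≈ 0.76879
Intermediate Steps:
W = -43
(15*(-6) + W)/(-129 - 44) = (15*(-6) - 43)/(-129 - 44) = (-90 - 43)/(-173) = -1/173*(-133) = 133/173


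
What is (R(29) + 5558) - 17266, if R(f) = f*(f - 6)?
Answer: -11041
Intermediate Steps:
R(f) = f*(-6 + f)
(R(29) + 5558) - 17266 = (29*(-6 + 29) + 5558) - 17266 = (29*23 + 5558) - 17266 = (667 + 5558) - 17266 = 6225 - 17266 = -11041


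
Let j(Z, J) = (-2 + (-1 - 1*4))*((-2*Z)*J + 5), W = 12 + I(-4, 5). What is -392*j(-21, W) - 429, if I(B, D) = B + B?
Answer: 474283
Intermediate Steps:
I(B, D) = 2*B
W = 4 (W = 12 + 2*(-4) = 12 - 8 = 4)
j(Z, J) = -35 + 14*J*Z (j(Z, J) = (-2 + (-1 - 4))*(-2*J*Z + 5) = (-2 - 5)*(5 - 2*J*Z) = -7*(5 - 2*J*Z) = -35 + 14*J*Z)
-392*j(-21, W) - 429 = -392*(-35 + 14*4*(-21)) - 429 = -392*(-35 - 1176) - 429 = -392*(-1211) - 429 = 474712 - 429 = 474283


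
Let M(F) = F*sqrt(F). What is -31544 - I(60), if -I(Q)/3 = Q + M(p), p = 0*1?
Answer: -31364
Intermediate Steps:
p = 0
M(F) = F**(3/2)
I(Q) = -3*Q (I(Q) = -3*(Q + 0**(3/2)) = -3*(Q + 0) = -3*Q)
-31544 - I(60) = -31544 - (-3)*60 = -31544 - 1*(-180) = -31544 + 180 = -31364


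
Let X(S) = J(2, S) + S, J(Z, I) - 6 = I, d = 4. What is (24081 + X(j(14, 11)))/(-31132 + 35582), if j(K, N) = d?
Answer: 4819/890 ≈ 5.4146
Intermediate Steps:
J(Z, I) = 6 + I
j(K, N) = 4
X(S) = 6 + 2*S (X(S) = (6 + S) + S = 6 + 2*S)
(24081 + X(j(14, 11)))/(-31132 + 35582) = (24081 + (6 + 2*4))/(-31132 + 35582) = (24081 + (6 + 8))/4450 = (24081 + 14)*(1/4450) = 24095*(1/4450) = 4819/890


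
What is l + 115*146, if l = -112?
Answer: 16678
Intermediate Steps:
l + 115*146 = -112 + 115*146 = -112 + 16790 = 16678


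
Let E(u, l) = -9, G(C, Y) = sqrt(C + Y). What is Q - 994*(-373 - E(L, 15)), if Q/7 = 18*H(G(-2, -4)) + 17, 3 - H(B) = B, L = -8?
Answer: 362313 - 126*I*sqrt(6) ≈ 3.6231e+5 - 308.64*I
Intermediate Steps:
H(B) = 3 - B
Q = 497 - 126*I*sqrt(6) (Q = 7*(18*(3 - sqrt(-2 - 4)) + 17) = 7*(18*(3 - sqrt(-6)) + 17) = 7*(18*(3 - I*sqrt(6)) + 17) = 7*((54 - 18*I*sqrt(6)) + 17) = 7*(71 - 18*I*sqrt(6)) = 497 - 126*I*sqrt(6) ≈ 497.0 - 308.64*I)
Q - 994*(-373 - E(L, 15)) = (497 - 126*I*sqrt(6)) - 994*(-373 - 1*(-9)) = (497 - 126*I*sqrt(6)) - 994*(-373 + 9) = (497 - 126*I*sqrt(6)) - 994*(-364) = (497 - 126*I*sqrt(6)) + 361816 = 362313 - 126*I*sqrt(6)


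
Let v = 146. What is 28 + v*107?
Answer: 15650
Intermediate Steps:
28 + v*107 = 28 + 146*107 = 28 + 15622 = 15650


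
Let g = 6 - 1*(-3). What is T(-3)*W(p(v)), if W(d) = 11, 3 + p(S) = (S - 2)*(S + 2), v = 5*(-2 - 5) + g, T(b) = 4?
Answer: 44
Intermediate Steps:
g = 9 (g = 6 + 3 = 9)
v = -26 (v = 5*(-2 - 5) + 9 = 5*(-7) + 9 = -35 + 9 = -26)
p(S) = -3 + (-2 + S)*(2 + S) (p(S) = -3 + (S - 2)*(S + 2) = -3 + (-2 + S)*(2 + S))
T(-3)*W(p(v)) = 4*11 = 44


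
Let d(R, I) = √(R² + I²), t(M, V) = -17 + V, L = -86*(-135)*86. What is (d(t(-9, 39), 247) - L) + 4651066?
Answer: 3652606 + √61493 ≈ 3.6529e+6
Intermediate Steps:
L = 998460 (L = 11610*86 = 998460)
d(R, I) = √(I² + R²)
(d(t(-9, 39), 247) - L) + 4651066 = (√(247² + (-17 + 39)²) - 1*998460) + 4651066 = (√(61009 + 22²) - 998460) + 4651066 = (√(61009 + 484) - 998460) + 4651066 = (√61493 - 998460) + 4651066 = (-998460 + √61493) + 4651066 = 3652606 + √61493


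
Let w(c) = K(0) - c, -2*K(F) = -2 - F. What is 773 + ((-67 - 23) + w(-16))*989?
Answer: -71424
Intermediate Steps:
K(F) = 1 + F/2 (K(F) = -(-2 - F)/2 = 1 + F/2)
w(c) = 1 - c (w(c) = (1 + (½)*0) - c = (1 + 0) - c = 1 - c)
773 + ((-67 - 23) + w(-16))*989 = 773 + ((-67 - 23) + (1 - 1*(-16)))*989 = 773 + (-90 + (1 + 16))*989 = 773 + (-90 + 17)*989 = 773 - 73*989 = 773 - 72197 = -71424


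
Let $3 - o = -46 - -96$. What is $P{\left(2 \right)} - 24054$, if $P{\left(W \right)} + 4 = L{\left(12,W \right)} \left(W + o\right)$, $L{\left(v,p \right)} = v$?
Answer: $-24598$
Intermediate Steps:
$o = -47$ ($o = 3 - \left(-46 - -96\right) = 3 - \left(-46 + 96\right) = 3 - 50 = -47$)
$P{\left(W \right)} = -568 + 12 W$ ($P{\left(W \right)} = -4 + 12 \left(W - 47\right) = -4 + 12 \left(-47 + W\right) = -4 + \left(-564 + 12 W\right) = -568 + 12 W$)
$P{\left(2 \right)} - 24054 = \left(-568 + 12 \cdot 2\right) - 24054 = \left(-568 + 24\right) - 24054 = -544 - 24054 = -24598$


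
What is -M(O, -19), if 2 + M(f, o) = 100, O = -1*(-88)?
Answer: -98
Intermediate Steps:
O = 88
M(f, o) = 98 (M(f, o) = -2 + 100 = 98)
-M(O, -19) = -1*98 = -98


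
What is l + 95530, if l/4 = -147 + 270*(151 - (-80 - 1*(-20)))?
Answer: 322822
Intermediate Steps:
l = 227292 (l = 4*(-147 + 270*(151 - (-80 - 1*(-20)))) = 4*(-147 + 270*(151 - (-80 + 20))) = 4*(-147 + 270*(151 - 1*(-60))) = 4*(-147 + 270*(151 + 60)) = 4*(-147 + 270*211) = 4*(-147 + 56970) = 4*56823 = 227292)
l + 95530 = 227292 + 95530 = 322822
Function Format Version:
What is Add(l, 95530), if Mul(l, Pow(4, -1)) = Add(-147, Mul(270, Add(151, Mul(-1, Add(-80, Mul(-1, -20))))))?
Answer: 322822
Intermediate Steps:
l = 227292 (l = Mul(4, Add(-147, Mul(270, Add(151, Mul(-1, Add(-80, Mul(-1, -20))))))) = Mul(4, Add(-147, Mul(270, Add(151, Mul(-1, Add(-80, 20)))))) = Mul(4, Add(-147, Mul(270, Add(151, Mul(-1, -60))))) = Mul(4, Add(-147, Mul(270, Add(151, 60)))) = Mul(4, Add(-147, Mul(270, 211))) = Mul(4, Add(-147, 56970)) = Mul(4, 56823) = 227292)
Add(l, 95530) = Add(227292, 95530) = 322822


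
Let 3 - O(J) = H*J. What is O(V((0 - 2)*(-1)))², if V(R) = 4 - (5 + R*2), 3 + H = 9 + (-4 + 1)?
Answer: 324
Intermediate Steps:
H = 3 (H = -3 + (9 + (-4 + 1)) = -3 + (9 - 3) = -3 + 6 = 3)
V(R) = -1 - 2*R (V(R) = 4 - (5 + 2*R) = 4 + (-5 - 2*R) = -1 - 2*R)
O(J) = 3 - 3*J
O(V((0 - 2)*(-1)))² = (3 - 3*(-1 - 2*(0 - 2)*(-1)))² = (3 - 3*(-1 - (-4)*(-1)))² = (3 - 3*(-1 - 2*2))² = (3 - 3*(-1 - 4))² = (3 - 3*(-5))² = (3 + 15)² = 18² = 324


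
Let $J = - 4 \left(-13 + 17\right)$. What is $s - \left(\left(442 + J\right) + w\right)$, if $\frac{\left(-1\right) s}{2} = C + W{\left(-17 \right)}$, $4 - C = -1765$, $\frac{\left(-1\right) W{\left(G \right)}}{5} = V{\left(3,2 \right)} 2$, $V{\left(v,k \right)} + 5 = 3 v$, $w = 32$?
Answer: $-3916$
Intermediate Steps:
$V{\left(v,k \right)} = -5 + 3 v$
$W{\left(G \right)} = -40$ ($W{\left(G \right)} = - 5 \left(-5 + 3 \cdot 3\right) 2 = - 5 \left(-5 + 9\right) 2 = - 5 \cdot 4 \cdot 2 = \left(-5\right) 8 = -40$)
$J = -16$ ($J = \left(-4\right) 4 = -16$)
$C = 1769$ ($C = 4 - -1765 = 4 + 1765 = 1769$)
$s = -3458$ ($s = - 2 \left(1769 - 40\right) = \left(-2\right) 1729 = -3458$)
$s - \left(\left(442 + J\right) + w\right) = -3458 - \left(\left(442 - 16\right) + 32\right) = -3458 - \left(426 + 32\right) = -3458 - 458 = -3916$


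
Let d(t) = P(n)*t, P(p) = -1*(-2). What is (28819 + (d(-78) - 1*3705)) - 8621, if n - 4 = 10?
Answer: 16337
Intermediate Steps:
n = 14 (n = 4 + 10 = 14)
P(p) = 2
d(t) = 2*t
(28819 + (d(-78) - 1*3705)) - 8621 = (28819 + (2*(-78) - 1*3705)) - 8621 = (28819 + (-156 - 3705)) - 8621 = (28819 - 3861) - 8621 = 24958 - 8621 = 16337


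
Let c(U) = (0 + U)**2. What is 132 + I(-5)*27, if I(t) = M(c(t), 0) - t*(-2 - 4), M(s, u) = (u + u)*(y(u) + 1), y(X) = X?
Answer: -678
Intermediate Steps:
c(U) = U**2
M(s, u) = 2*u*(1 + u) (M(s, u) = (u + u)*(u + 1) = (2*u)*(1 + u) = 2*u*(1 + u))
I(t) = 6*t (I(t) = 2*0*(1 + 0) - t*(-2 - 4) = 2*0*1 - t*(-6) = 0 - (-6)*t = 0 + 6*t = 6*t)
132 + I(-5)*27 = 132 + (6*(-5))*27 = 132 - 30*27 = 132 - 810 = -678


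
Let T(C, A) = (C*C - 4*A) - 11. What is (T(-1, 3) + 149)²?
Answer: 16129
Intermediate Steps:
T(C, A) = -11 + C² - 4*A (T(C, A) = (C² - 4*A) - 11 = -11 + C² - 4*A)
(T(-1, 3) + 149)² = ((-11 + (-1)² - 4*3) + 149)² = ((-11 + 1 - 12) + 149)² = (-22 + 149)² = 127² = 16129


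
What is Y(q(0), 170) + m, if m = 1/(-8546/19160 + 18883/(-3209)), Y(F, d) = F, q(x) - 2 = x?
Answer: 358480174/194611197 ≈ 1.8420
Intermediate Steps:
q(x) = 2 + x
m = -30742220/194611197 (m = 1/(-8546*1/19160 + 18883*(-1/3209)) = 1/(-4273/9580 - 18883/3209) = 1/(-194611197/30742220) = -30742220/194611197 ≈ -0.15797)
Y(q(0), 170) + m = (2 + 0) - 30742220/194611197 = 2 - 30742220/194611197 = 358480174/194611197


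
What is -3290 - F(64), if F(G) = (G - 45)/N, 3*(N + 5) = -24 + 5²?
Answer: -46003/14 ≈ -3285.9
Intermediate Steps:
N = -14/3 (N = -5 + (-24 + 5²)/3 = -5 + (-24 + 25)/3 = -5 + (⅓)*1 = -5 + ⅓ = -14/3 ≈ -4.6667)
F(G) = 135/14 - 3*G/14 (F(G) = (G - 45)/(-14/3) = (-45 + G)*(-3/14) = 135/14 - 3*G/14)
-3290 - F(64) = -3290 - (135/14 - 3/14*64) = -3290 - (135/14 - 96/7) = -3290 - 1*(-57/14) = -3290 + 57/14 = -46003/14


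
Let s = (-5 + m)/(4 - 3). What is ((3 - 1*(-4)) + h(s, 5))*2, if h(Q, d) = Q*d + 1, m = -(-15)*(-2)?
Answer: -334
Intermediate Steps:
m = -30 (m = -3*10 = -30)
s = -35 (s = (-5 - 30)/(4 - 3) = -35/1 = -35*1 = -35)
h(Q, d) = 1 + Q*d
((3 - 1*(-4)) + h(s, 5))*2 = ((3 - 1*(-4)) + (1 - 35*5))*2 = ((3 + 4) + (1 - 175))*2 = (7 - 174)*2 = -167*2 = -334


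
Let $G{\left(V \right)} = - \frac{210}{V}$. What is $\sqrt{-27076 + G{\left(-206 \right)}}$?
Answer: $\frac{i \sqrt{287238469}}{103} \approx 164.54 i$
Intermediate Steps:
$\sqrt{-27076 + G{\left(-206 \right)}} = \sqrt{-27076 - \frac{210}{-206}} = \sqrt{-27076 - - \frac{105}{103}} = \sqrt{-27076 + \frac{105}{103}} = \sqrt{- \frac{2788723}{103}} = \frac{i \sqrt{287238469}}{103}$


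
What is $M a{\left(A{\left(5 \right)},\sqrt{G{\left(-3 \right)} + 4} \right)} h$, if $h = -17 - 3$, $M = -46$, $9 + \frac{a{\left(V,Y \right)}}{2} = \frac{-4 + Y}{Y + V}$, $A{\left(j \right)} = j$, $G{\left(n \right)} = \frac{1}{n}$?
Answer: $- \frac{74405}{4} + \frac{1035 \sqrt{33}}{4} \approx -17115.0$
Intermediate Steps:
$a{\left(V,Y \right)} = -18 + \frac{2 \left(-4 + Y\right)}{V + Y}$ ($a{\left(V,Y \right)} = -18 + 2 \frac{-4 + Y}{Y + V} = -18 + 2 \frac{-4 + Y}{V + Y} = -18 + \frac{2 \left(-4 + Y\right)}{V + Y}$)
$h = -20$
$M a{\left(A{\left(5 \right)},\sqrt{G{\left(-3 \right)} + 4} \right)} h = - 46 \frac{2 \left(-4 - 45 - 8 \sqrt{\frac{1}{-3} + 4}\right)}{5 + \sqrt{\frac{1}{-3} + 4}} \left(-20\right) = - 46 \frac{2 \left(-4 - 45 - 8 \sqrt{- \frac{1}{3} + 4}\right)}{5 + \sqrt{- \frac{1}{3} + 4}} \left(-20\right) = - 46 \frac{2 \left(-4 - 45 - 8 \sqrt{\frac{11}{3}}\right)}{5 + \sqrt{\frac{11}{3}}} \left(-20\right) = - 46 \frac{2 \left(-4 - 45 - 8 \frac{\sqrt{33}}{3}\right)}{5 + \frac{\sqrt{33}}{3}} \left(-20\right) = - 46 \frac{2 \left(-4 - 45 - \frac{8 \sqrt{33}}{3}\right)}{5 + \frac{\sqrt{33}}{3}} \left(-20\right) = - 46 \frac{2 \left(-49 - \frac{8 \sqrt{33}}{3}\right)}{5 + \frac{\sqrt{33}}{3}} \left(-20\right) = - \frac{92 \left(-49 - \frac{8 \sqrt{33}}{3}\right)}{5 + \frac{\sqrt{33}}{3}} \left(-20\right) = \frac{1840 \left(-49 - \frac{8 \sqrt{33}}{3}\right)}{5 + \frac{\sqrt{33}}{3}}$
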